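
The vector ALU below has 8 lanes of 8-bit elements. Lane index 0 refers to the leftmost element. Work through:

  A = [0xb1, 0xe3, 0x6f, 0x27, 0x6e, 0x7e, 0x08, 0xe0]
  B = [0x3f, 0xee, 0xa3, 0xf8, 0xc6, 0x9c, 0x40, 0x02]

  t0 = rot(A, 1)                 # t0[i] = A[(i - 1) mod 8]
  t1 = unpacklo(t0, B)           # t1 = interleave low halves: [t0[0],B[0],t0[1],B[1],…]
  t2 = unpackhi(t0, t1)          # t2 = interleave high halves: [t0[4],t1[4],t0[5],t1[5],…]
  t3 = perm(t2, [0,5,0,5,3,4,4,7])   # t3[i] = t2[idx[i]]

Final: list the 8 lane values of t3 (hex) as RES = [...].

RES = [0x27, 0x6f, 0x27, 0x6f, 0xa3, 0x7e, 0x7e, 0xf8]

  t0: e0 b1 e3 6f 27 6e 7e 08
  t1: e0 3f b1 ee e3 a3 6f f8
  t2: 27 e3 6e a3 7e 6f 08 f8
  t3: 27 6f 27 6f a3 7e 7e f8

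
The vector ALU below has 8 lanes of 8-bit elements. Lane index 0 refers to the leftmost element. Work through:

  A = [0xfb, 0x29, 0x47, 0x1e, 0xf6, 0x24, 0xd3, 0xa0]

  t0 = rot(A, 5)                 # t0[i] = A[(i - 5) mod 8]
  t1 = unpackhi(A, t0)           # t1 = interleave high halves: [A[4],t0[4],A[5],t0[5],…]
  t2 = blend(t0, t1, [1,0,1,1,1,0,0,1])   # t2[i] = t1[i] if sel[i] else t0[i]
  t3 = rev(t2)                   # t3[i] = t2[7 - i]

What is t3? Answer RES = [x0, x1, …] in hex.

RES = [0x47, 0x29, 0xfb, 0xd3, 0xfb, 0x24, 0xf6, 0xf6]

  t0: 1e f6 24 d3 a0 fb 29 47
  t1: f6 a0 24 fb d3 29 a0 47
  t2: f6 f6 24 fb d3 fb 29 47
  t3: 47 29 fb d3 fb 24 f6 f6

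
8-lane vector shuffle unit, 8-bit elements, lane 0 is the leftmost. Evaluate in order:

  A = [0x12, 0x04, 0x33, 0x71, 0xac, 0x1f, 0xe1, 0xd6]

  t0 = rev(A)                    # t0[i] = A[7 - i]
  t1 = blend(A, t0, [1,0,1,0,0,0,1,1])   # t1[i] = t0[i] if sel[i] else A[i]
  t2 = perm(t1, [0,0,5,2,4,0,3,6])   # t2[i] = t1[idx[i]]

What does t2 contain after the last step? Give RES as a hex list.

t0 = [0xd6, 0xe1, 0x1f, 0xac, 0x71, 0x33, 0x04, 0x12]
t1 = [0xd6, 0x04, 0x1f, 0x71, 0xac, 0x1f, 0x04, 0x12]
t2 = [0xd6, 0xd6, 0x1f, 0x1f, 0xac, 0xd6, 0x71, 0x04]

RES = [0xd6, 0xd6, 0x1f, 0x1f, 0xac, 0xd6, 0x71, 0x04]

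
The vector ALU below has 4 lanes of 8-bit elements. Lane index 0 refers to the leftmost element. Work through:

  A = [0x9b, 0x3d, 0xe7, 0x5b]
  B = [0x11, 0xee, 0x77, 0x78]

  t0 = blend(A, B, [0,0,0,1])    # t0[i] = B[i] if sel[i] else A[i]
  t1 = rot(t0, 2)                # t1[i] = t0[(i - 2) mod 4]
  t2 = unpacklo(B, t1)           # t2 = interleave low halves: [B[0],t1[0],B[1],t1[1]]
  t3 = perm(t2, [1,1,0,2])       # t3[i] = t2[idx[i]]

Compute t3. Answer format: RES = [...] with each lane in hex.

t0 = [0x9b, 0x3d, 0xe7, 0x78]
t1 = [0xe7, 0x78, 0x9b, 0x3d]
t2 = [0x11, 0xe7, 0xee, 0x78]
t3 = [0xe7, 0xe7, 0x11, 0xee]

RES = [ 0xe7  0xe7  0x11  0xee ]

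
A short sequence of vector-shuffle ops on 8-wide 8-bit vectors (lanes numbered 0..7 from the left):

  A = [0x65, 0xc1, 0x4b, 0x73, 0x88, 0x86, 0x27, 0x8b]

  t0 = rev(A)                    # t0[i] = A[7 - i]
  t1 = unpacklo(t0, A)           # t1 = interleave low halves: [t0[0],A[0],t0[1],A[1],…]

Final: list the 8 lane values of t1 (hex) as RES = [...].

→ t0 |8b|27|86|88|73|4b|c1|65|
→ t1 |8b|65|27|c1|86|4b|88|73|

RES = [0x8b, 0x65, 0x27, 0xc1, 0x86, 0x4b, 0x88, 0x73]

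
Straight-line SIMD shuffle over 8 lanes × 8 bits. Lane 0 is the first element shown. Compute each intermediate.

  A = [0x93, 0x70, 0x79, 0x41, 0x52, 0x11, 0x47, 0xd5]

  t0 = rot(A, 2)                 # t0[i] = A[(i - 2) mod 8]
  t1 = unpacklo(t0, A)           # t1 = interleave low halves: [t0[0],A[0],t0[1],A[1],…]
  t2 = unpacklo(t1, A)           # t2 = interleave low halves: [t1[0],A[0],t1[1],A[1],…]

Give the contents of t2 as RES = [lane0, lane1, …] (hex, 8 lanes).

t0 = [0x47, 0xd5, 0x93, 0x70, 0x79, 0x41, 0x52, 0x11]
t1 = [0x47, 0x93, 0xd5, 0x70, 0x93, 0x79, 0x70, 0x41]
t2 = [0x47, 0x93, 0x93, 0x70, 0xd5, 0x79, 0x70, 0x41]

RES = [ 0x47  0x93  0x93  0x70  0xd5  0x79  0x70  0x41 ]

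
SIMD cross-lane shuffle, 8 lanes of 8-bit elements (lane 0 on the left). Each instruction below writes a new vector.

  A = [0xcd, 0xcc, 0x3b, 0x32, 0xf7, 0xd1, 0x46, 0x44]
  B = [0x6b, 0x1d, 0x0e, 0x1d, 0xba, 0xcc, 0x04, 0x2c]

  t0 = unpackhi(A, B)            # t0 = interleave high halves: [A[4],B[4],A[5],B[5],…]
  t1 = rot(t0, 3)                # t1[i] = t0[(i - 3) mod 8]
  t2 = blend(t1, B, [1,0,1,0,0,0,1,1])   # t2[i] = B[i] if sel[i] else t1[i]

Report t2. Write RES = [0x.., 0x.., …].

RES = [ 0x6b  0x44  0x0e  0xf7  0xba  0xd1  0x04  0x2c ]

  t0: f7 ba d1 cc 46 04 44 2c
  t1: 04 44 2c f7 ba d1 cc 46
  t2: 6b 44 0e f7 ba d1 04 2c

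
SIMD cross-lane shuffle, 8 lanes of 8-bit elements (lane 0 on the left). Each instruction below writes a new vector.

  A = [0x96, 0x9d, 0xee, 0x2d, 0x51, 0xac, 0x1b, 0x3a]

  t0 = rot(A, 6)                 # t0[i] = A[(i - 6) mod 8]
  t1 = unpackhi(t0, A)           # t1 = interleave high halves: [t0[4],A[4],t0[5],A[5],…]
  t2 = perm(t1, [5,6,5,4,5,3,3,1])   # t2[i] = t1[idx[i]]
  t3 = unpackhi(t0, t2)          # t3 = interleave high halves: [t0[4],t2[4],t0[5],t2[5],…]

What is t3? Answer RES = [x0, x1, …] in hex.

RES = [ 0x1b  0x1b  0x3a  0xac  0x96  0xac  0x9d  0x51 ]

→ t0 |ee|2d|51|ac|1b|3a|96|9d|
→ t1 |1b|51|3a|ac|96|1b|9d|3a|
→ t2 |1b|9d|1b|96|1b|ac|ac|51|
→ t3 |1b|1b|3a|ac|96|ac|9d|51|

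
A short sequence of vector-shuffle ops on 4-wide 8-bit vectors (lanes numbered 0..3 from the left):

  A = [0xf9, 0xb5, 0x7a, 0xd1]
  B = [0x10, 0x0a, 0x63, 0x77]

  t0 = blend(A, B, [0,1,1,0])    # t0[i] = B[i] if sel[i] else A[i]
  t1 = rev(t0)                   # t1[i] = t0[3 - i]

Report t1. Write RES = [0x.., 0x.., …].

t0 = [0xf9, 0x0a, 0x63, 0xd1]
t1 = [0xd1, 0x63, 0x0a, 0xf9]

RES = [0xd1, 0x63, 0x0a, 0xf9]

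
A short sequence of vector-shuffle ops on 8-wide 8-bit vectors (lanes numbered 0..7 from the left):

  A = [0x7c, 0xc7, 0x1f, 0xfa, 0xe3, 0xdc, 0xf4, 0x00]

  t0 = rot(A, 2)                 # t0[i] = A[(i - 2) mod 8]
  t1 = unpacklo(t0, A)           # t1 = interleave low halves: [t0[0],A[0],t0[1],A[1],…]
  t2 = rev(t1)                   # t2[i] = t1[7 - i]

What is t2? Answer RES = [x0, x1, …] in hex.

RES = [ 0xfa  0xc7  0x1f  0x7c  0xc7  0x00  0x7c  0xf4 ]

  t0: f4 00 7c c7 1f fa e3 dc
  t1: f4 7c 00 c7 7c 1f c7 fa
  t2: fa c7 1f 7c c7 00 7c f4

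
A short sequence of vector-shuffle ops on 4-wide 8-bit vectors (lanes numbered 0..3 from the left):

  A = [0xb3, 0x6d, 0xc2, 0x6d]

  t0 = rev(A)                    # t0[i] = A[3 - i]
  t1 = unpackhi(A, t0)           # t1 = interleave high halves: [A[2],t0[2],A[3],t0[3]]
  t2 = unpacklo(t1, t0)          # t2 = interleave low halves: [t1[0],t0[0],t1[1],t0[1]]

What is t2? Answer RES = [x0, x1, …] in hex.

RES = [ 0xc2  0x6d  0x6d  0xc2 ]

  t0: 6d c2 6d b3
  t1: c2 6d 6d b3
  t2: c2 6d 6d c2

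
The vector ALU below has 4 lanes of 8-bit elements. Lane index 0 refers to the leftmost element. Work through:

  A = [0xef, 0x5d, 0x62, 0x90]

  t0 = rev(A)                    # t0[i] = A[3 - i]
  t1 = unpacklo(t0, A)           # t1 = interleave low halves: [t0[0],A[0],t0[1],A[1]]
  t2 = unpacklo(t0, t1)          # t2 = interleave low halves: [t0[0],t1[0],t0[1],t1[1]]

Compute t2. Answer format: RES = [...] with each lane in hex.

  t0: 90 62 5d ef
  t1: 90 ef 62 5d
  t2: 90 90 62 ef

RES = [ 0x90  0x90  0x62  0xef ]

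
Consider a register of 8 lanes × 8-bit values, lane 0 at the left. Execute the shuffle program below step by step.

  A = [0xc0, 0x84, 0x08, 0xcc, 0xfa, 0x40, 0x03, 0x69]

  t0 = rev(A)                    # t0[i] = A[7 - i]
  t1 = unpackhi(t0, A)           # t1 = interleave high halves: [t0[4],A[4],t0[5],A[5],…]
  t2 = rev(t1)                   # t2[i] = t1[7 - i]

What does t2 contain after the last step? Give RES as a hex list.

→ t0 |69|03|40|fa|cc|08|84|c0|
→ t1 |cc|fa|08|40|84|03|c0|69|
→ t2 |69|c0|03|84|40|08|fa|cc|

RES = [ 0x69  0xc0  0x03  0x84  0x40  0x08  0xfa  0xcc ]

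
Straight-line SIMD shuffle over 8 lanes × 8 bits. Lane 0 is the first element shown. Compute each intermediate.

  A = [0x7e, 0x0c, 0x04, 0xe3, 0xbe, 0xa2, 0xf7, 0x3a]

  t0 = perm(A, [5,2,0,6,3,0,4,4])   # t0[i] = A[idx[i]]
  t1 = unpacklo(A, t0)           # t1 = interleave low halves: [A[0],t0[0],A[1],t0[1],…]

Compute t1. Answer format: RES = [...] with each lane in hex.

RES = [ 0x7e  0xa2  0x0c  0x04  0x04  0x7e  0xe3  0xf7 ]

  t0: a2 04 7e f7 e3 7e be be
  t1: 7e a2 0c 04 04 7e e3 f7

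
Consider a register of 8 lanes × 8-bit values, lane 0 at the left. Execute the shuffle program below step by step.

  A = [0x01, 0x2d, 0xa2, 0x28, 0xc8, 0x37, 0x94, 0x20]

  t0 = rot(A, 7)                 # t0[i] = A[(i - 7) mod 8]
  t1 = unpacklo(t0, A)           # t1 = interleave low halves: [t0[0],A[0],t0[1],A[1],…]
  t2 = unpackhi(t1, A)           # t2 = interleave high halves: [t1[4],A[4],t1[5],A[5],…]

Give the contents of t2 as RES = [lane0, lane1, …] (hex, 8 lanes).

RES = [ 0x28  0xc8  0xa2  0x37  0xc8  0x94  0x28  0x20 ]

→ t0 |2d|a2|28|c8|37|94|20|01|
→ t1 |2d|01|a2|2d|28|a2|c8|28|
→ t2 |28|c8|a2|37|c8|94|28|20|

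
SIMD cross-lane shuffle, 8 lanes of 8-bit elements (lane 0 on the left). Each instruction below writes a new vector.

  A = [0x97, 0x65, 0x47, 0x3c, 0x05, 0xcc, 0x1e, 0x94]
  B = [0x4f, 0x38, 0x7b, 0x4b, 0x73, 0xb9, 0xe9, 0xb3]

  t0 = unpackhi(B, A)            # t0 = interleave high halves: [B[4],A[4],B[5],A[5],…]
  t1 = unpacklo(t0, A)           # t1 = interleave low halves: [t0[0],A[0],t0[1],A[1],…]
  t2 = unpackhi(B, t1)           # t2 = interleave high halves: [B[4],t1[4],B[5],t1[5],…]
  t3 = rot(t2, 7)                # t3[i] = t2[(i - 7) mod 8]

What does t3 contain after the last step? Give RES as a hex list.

RES = [0xb9, 0xb9, 0x47, 0xe9, 0xcc, 0xb3, 0x3c, 0x73]

  t0: 73 05 b9 cc e9 1e b3 94
  t1: 73 97 05 65 b9 47 cc 3c
  t2: 73 b9 b9 47 e9 cc b3 3c
  t3: b9 b9 47 e9 cc b3 3c 73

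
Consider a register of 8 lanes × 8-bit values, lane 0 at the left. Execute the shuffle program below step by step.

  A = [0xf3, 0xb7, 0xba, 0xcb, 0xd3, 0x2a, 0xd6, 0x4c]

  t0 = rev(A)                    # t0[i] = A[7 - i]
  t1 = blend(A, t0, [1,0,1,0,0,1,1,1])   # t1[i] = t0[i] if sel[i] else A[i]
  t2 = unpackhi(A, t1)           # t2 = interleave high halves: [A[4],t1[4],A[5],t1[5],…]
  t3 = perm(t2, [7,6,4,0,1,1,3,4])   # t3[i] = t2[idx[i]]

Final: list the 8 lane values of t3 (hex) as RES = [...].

RES = [0xf3, 0x4c, 0xd6, 0xd3, 0xd3, 0xd3, 0xba, 0xd6]

  t0: 4c d6 2a d3 cb ba b7 f3
  t1: 4c b7 2a cb d3 ba b7 f3
  t2: d3 d3 2a ba d6 b7 4c f3
  t3: f3 4c d6 d3 d3 d3 ba d6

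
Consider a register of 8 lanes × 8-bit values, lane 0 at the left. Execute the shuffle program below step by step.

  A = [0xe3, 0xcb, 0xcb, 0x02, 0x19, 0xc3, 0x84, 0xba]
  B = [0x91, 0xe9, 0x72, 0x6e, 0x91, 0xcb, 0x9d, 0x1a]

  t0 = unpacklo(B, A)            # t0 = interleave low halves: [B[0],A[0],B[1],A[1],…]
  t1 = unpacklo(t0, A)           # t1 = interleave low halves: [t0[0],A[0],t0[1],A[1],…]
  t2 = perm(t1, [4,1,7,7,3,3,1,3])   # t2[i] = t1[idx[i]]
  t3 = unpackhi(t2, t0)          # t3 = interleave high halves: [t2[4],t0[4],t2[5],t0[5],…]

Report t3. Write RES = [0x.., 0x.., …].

  t0: 91 e3 e9 cb 72 cb 6e 02
  t1: 91 e3 e3 cb e9 cb cb 02
  t2: e9 e3 02 02 cb cb e3 cb
  t3: cb 72 cb cb e3 6e cb 02

RES = [ 0xcb  0x72  0xcb  0xcb  0xe3  0x6e  0xcb  0x02 ]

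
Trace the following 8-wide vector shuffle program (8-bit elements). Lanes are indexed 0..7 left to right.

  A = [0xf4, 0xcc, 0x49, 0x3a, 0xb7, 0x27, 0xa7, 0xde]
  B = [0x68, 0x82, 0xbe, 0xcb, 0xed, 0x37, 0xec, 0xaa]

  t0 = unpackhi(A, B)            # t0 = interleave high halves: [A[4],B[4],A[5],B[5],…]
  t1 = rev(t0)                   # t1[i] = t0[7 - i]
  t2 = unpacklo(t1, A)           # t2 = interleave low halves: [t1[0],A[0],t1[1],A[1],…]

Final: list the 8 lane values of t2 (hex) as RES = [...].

t0 = [0xb7, 0xed, 0x27, 0x37, 0xa7, 0xec, 0xde, 0xaa]
t1 = [0xaa, 0xde, 0xec, 0xa7, 0x37, 0x27, 0xed, 0xb7]
t2 = [0xaa, 0xf4, 0xde, 0xcc, 0xec, 0x49, 0xa7, 0x3a]

RES = [0xaa, 0xf4, 0xde, 0xcc, 0xec, 0x49, 0xa7, 0x3a]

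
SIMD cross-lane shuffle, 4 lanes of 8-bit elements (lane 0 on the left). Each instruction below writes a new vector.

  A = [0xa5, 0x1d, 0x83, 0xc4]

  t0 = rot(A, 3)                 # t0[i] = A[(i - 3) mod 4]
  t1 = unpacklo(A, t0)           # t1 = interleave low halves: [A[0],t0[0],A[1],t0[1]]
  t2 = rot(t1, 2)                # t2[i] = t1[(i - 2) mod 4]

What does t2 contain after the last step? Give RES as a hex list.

→ t0 |1d|83|c4|a5|
→ t1 |a5|1d|1d|83|
→ t2 |1d|83|a5|1d|

RES = [0x1d, 0x83, 0xa5, 0x1d]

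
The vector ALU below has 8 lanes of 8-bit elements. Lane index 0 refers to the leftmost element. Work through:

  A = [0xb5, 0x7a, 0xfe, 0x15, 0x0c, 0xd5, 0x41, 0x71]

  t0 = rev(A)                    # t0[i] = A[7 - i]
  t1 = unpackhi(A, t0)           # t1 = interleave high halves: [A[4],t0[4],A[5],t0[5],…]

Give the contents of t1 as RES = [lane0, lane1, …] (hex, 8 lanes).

→ t0 |71|41|d5|0c|15|fe|7a|b5|
→ t1 |0c|15|d5|fe|41|7a|71|b5|

RES = [0x0c, 0x15, 0xd5, 0xfe, 0x41, 0x7a, 0x71, 0xb5]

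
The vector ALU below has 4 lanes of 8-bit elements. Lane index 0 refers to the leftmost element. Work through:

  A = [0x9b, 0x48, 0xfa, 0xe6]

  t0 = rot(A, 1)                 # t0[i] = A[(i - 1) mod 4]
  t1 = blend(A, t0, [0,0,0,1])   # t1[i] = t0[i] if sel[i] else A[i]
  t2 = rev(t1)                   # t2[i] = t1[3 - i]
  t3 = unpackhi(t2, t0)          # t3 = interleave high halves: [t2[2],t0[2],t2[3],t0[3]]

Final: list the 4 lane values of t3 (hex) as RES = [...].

  t0: e6 9b 48 fa
  t1: 9b 48 fa fa
  t2: fa fa 48 9b
  t3: 48 48 9b fa

RES = [0x48, 0x48, 0x9b, 0xfa]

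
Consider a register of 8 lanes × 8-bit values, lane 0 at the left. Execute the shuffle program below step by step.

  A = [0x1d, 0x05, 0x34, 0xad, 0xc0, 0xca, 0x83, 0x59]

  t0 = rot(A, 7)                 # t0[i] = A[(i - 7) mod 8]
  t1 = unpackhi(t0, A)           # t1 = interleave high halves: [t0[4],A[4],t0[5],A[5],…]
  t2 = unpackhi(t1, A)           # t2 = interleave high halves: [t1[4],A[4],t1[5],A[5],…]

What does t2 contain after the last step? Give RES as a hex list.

  t0: 05 34 ad c0 ca 83 59 1d
  t1: ca c0 83 ca 59 83 1d 59
  t2: 59 c0 83 ca 1d 83 59 59

RES = [0x59, 0xc0, 0x83, 0xca, 0x1d, 0x83, 0x59, 0x59]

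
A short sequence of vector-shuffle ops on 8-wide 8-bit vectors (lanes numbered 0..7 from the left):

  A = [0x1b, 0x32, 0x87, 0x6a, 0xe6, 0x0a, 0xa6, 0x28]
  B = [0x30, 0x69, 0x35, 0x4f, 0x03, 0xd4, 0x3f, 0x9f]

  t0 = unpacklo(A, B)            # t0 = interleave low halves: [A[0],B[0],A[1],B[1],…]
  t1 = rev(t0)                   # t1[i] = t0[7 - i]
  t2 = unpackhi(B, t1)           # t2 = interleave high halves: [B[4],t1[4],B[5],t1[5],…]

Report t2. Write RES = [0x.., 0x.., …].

  t0: 1b 30 32 69 87 35 6a 4f
  t1: 4f 6a 35 87 69 32 30 1b
  t2: 03 69 d4 32 3f 30 9f 1b

RES = [0x03, 0x69, 0xd4, 0x32, 0x3f, 0x30, 0x9f, 0x1b]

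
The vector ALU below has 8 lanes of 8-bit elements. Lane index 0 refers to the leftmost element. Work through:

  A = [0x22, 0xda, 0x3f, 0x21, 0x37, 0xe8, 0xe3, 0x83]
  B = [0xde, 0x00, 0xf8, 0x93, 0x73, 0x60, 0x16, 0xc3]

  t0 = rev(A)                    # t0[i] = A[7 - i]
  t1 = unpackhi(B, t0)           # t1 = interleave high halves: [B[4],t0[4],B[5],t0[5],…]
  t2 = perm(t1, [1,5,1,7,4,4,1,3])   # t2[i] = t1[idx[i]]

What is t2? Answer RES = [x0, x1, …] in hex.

RES = [0x21, 0xda, 0x21, 0x22, 0x16, 0x16, 0x21, 0x3f]

  t0: 83 e3 e8 37 21 3f da 22
  t1: 73 21 60 3f 16 da c3 22
  t2: 21 da 21 22 16 16 21 3f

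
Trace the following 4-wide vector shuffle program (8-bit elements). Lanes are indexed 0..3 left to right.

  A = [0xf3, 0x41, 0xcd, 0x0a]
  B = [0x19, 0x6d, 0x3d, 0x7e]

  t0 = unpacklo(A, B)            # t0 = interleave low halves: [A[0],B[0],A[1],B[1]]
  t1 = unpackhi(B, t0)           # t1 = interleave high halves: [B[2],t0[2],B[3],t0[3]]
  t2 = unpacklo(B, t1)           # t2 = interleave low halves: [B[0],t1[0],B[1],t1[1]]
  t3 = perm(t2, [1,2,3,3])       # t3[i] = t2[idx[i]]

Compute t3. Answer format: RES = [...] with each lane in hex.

RES = [0x3d, 0x6d, 0x41, 0x41]

  t0: f3 19 41 6d
  t1: 3d 41 7e 6d
  t2: 19 3d 6d 41
  t3: 3d 6d 41 41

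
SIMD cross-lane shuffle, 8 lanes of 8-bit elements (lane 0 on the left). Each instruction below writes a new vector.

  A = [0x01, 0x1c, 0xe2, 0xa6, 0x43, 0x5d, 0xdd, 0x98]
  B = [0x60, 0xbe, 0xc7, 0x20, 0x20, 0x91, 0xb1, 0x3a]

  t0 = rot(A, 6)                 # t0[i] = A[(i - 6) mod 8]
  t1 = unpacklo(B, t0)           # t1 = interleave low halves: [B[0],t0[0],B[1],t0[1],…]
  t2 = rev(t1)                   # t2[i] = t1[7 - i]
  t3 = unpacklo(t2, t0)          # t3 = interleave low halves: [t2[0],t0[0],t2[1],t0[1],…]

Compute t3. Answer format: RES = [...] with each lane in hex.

RES = [0x5d, 0xe2, 0x20, 0xa6, 0x43, 0x43, 0xc7, 0x5d]

t0 = [0xe2, 0xa6, 0x43, 0x5d, 0xdd, 0x98, 0x01, 0x1c]
t1 = [0x60, 0xe2, 0xbe, 0xa6, 0xc7, 0x43, 0x20, 0x5d]
t2 = [0x5d, 0x20, 0x43, 0xc7, 0xa6, 0xbe, 0xe2, 0x60]
t3 = [0x5d, 0xe2, 0x20, 0xa6, 0x43, 0x43, 0xc7, 0x5d]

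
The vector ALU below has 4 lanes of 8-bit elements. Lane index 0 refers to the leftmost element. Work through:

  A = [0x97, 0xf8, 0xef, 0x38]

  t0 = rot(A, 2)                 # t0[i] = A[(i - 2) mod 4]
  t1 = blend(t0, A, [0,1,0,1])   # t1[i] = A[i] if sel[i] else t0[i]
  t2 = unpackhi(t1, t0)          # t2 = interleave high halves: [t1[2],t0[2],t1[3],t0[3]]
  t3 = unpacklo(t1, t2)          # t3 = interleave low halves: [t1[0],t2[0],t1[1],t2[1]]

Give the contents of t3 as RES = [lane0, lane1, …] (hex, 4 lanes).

  t0: ef 38 97 f8
  t1: ef f8 97 38
  t2: 97 97 38 f8
  t3: ef 97 f8 97

RES = [0xef, 0x97, 0xf8, 0x97]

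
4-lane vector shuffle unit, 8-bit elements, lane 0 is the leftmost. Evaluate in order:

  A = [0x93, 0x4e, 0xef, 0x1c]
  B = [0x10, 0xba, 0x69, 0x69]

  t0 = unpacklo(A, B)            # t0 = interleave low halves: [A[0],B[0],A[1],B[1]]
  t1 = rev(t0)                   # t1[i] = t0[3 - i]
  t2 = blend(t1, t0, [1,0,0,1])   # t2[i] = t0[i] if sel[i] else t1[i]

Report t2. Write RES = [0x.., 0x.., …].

t0 = [0x93, 0x10, 0x4e, 0xba]
t1 = [0xba, 0x4e, 0x10, 0x93]
t2 = [0x93, 0x4e, 0x10, 0xba]

RES = [0x93, 0x4e, 0x10, 0xba]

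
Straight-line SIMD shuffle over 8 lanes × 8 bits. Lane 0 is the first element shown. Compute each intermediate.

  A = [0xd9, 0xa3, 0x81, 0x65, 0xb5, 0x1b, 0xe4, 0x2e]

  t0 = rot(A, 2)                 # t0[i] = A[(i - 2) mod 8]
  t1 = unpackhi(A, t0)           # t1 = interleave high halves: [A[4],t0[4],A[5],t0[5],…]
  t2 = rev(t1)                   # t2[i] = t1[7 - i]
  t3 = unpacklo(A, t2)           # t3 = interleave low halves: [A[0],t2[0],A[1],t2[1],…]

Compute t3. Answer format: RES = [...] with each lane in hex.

  t0: e4 2e d9 a3 81 65 b5 1b
  t1: b5 81 1b 65 e4 b5 2e 1b
  t2: 1b 2e b5 e4 65 1b 81 b5
  t3: d9 1b a3 2e 81 b5 65 e4

RES = [ 0xd9  0x1b  0xa3  0x2e  0x81  0xb5  0x65  0xe4 ]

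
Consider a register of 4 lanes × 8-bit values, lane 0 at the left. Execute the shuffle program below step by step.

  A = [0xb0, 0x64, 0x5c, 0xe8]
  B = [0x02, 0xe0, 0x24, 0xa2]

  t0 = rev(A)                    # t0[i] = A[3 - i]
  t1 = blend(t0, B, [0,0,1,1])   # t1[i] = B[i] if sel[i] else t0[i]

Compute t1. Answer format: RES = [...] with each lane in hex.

RES = [0xe8, 0x5c, 0x24, 0xa2]

t0 = [0xe8, 0x5c, 0x64, 0xb0]
t1 = [0xe8, 0x5c, 0x24, 0xa2]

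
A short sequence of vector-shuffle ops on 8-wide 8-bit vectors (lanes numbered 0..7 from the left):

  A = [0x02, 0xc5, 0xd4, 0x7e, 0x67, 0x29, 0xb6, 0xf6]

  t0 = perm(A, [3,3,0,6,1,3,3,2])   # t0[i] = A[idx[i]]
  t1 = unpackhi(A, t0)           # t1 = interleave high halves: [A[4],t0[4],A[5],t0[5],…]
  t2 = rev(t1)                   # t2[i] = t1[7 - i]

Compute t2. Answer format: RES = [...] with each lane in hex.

t0 = [0x7e, 0x7e, 0x02, 0xb6, 0xc5, 0x7e, 0x7e, 0xd4]
t1 = [0x67, 0xc5, 0x29, 0x7e, 0xb6, 0x7e, 0xf6, 0xd4]
t2 = [0xd4, 0xf6, 0x7e, 0xb6, 0x7e, 0x29, 0xc5, 0x67]

RES = [0xd4, 0xf6, 0x7e, 0xb6, 0x7e, 0x29, 0xc5, 0x67]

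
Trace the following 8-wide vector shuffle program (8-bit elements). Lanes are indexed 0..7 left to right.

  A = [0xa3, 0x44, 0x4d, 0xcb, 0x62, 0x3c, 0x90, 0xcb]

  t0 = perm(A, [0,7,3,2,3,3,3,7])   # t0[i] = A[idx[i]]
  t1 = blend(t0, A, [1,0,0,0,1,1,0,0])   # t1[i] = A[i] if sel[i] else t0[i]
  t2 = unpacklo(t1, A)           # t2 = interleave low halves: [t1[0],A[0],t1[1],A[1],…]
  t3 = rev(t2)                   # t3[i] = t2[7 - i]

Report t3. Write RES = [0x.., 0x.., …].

  t0: a3 cb cb 4d cb cb cb cb
  t1: a3 cb cb 4d 62 3c cb cb
  t2: a3 a3 cb 44 cb 4d 4d cb
  t3: cb 4d 4d cb 44 cb a3 a3

RES = [ 0xcb  0x4d  0x4d  0xcb  0x44  0xcb  0xa3  0xa3 ]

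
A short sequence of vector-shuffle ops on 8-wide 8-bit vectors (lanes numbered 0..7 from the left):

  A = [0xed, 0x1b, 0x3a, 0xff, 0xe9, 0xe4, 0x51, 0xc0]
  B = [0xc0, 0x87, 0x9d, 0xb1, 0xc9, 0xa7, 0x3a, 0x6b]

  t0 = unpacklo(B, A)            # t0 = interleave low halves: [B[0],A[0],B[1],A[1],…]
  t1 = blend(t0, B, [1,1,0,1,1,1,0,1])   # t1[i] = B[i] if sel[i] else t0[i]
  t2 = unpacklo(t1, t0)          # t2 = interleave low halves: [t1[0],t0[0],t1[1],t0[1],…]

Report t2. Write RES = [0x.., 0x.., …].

t0 = [0xc0, 0xed, 0x87, 0x1b, 0x9d, 0x3a, 0xb1, 0xff]
t1 = [0xc0, 0x87, 0x87, 0xb1, 0xc9, 0xa7, 0xb1, 0x6b]
t2 = [0xc0, 0xc0, 0x87, 0xed, 0x87, 0x87, 0xb1, 0x1b]

RES = [ 0xc0  0xc0  0x87  0xed  0x87  0x87  0xb1  0x1b ]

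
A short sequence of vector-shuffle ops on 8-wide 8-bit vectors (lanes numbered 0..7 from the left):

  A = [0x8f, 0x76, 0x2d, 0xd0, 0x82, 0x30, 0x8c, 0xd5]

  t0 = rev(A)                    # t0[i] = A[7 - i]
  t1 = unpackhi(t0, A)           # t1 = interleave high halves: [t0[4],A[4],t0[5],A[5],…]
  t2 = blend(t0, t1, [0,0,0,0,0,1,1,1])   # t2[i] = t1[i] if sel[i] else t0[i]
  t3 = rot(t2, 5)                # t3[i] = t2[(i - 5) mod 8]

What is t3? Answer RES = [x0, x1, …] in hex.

t0 = [0xd5, 0x8c, 0x30, 0x82, 0xd0, 0x2d, 0x76, 0x8f]
t1 = [0xd0, 0x82, 0x2d, 0x30, 0x76, 0x8c, 0x8f, 0xd5]
t2 = [0xd5, 0x8c, 0x30, 0x82, 0xd0, 0x8c, 0x8f, 0xd5]
t3 = [0x82, 0xd0, 0x8c, 0x8f, 0xd5, 0xd5, 0x8c, 0x30]

RES = [ 0x82  0xd0  0x8c  0x8f  0xd5  0xd5  0x8c  0x30 ]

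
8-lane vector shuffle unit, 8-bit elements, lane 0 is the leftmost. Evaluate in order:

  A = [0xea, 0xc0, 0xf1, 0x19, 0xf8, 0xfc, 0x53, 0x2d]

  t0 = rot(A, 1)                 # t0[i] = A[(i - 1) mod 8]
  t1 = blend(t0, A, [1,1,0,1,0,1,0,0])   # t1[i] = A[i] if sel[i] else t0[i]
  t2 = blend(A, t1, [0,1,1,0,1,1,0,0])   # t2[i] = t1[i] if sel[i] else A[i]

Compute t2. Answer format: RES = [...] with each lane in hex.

RES = [ 0xea  0xc0  0xc0  0x19  0x19  0xfc  0x53  0x2d ]

  t0: 2d ea c0 f1 19 f8 fc 53
  t1: ea c0 c0 19 19 fc fc 53
  t2: ea c0 c0 19 19 fc 53 2d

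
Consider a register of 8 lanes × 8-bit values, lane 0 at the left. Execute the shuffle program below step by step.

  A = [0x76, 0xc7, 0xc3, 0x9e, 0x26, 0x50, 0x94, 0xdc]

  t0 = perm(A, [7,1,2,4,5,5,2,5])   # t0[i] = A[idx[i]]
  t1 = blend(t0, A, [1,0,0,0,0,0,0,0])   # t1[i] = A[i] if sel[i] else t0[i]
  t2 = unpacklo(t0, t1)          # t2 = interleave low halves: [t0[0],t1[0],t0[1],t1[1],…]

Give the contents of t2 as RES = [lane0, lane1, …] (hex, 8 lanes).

  t0: dc c7 c3 26 50 50 c3 50
  t1: 76 c7 c3 26 50 50 c3 50
  t2: dc 76 c7 c7 c3 c3 26 26

RES = [ 0xdc  0x76  0xc7  0xc7  0xc3  0xc3  0x26  0x26 ]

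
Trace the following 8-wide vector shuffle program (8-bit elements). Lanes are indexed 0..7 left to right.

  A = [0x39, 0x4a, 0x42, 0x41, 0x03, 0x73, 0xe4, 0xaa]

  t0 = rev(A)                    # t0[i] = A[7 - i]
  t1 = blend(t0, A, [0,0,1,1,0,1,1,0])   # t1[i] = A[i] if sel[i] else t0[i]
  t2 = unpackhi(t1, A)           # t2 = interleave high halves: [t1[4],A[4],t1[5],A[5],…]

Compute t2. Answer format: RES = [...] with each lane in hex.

RES = [0x41, 0x03, 0x73, 0x73, 0xe4, 0xe4, 0x39, 0xaa]

  t0: aa e4 73 03 41 42 4a 39
  t1: aa e4 42 41 41 73 e4 39
  t2: 41 03 73 73 e4 e4 39 aa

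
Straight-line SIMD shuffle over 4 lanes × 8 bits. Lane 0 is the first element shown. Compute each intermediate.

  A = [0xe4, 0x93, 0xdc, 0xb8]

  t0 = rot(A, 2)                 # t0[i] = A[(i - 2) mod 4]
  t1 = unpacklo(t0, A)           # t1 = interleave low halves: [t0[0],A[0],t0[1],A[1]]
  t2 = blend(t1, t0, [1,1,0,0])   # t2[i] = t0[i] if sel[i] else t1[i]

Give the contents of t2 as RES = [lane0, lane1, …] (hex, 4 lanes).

  t0: dc b8 e4 93
  t1: dc e4 b8 93
  t2: dc b8 b8 93

RES = [0xdc, 0xb8, 0xb8, 0x93]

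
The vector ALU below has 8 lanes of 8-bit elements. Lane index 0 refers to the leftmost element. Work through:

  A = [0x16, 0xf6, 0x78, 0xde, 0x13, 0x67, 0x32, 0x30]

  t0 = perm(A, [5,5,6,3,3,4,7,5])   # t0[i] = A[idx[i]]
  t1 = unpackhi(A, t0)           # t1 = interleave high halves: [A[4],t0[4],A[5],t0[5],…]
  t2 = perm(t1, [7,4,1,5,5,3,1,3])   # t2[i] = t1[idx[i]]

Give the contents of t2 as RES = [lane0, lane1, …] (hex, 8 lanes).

RES = [0x67, 0x32, 0xde, 0x30, 0x30, 0x13, 0xde, 0x13]

t0 = [0x67, 0x67, 0x32, 0xde, 0xde, 0x13, 0x30, 0x67]
t1 = [0x13, 0xde, 0x67, 0x13, 0x32, 0x30, 0x30, 0x67]
t2 = [0x67, 0x32, 0xde, 0x30, 0x30, 0x13, 0xde, 0x13]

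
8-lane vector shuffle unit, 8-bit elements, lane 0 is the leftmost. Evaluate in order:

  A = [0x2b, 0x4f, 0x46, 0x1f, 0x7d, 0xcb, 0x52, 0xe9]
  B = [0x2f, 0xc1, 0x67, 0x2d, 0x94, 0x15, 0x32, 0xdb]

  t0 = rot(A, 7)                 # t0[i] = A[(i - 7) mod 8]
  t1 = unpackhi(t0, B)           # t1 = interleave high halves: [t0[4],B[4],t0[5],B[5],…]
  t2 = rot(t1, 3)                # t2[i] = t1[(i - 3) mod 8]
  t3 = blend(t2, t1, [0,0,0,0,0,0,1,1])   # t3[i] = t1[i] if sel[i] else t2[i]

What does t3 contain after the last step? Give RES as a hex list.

RES = [0x32, 0x2b, 0xdb, 0xcb, 0x94, 0x52, 0x2b, 0xdb]

  t0: 4f 46 1f 7d cb 52 e9 2b
  t1: cb 94 52 15 e9 32 2b db
  t2: 32 2b db cb 94 52 15 e9
  t3: 32 2b db cb 94 52 2b db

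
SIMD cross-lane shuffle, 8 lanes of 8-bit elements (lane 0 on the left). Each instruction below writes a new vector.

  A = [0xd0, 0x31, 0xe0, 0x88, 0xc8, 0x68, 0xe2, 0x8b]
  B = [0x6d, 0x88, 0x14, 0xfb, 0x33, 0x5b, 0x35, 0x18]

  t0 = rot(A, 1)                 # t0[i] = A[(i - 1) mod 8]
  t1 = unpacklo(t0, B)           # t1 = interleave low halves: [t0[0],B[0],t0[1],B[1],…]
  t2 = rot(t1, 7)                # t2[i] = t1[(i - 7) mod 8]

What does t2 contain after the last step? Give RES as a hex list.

RES = [ 0x6d  0xd0  0x88  0x31  0x14  0xe0  0xfb  0x8b ]

→ t0 |8b|d0|31|e0|88|c8|68|e2|
→ t1 |8b|6d|d0|88|31|14|e0|fb|
→ t2 |6d|d0|88|31|14|e0|fb|8b|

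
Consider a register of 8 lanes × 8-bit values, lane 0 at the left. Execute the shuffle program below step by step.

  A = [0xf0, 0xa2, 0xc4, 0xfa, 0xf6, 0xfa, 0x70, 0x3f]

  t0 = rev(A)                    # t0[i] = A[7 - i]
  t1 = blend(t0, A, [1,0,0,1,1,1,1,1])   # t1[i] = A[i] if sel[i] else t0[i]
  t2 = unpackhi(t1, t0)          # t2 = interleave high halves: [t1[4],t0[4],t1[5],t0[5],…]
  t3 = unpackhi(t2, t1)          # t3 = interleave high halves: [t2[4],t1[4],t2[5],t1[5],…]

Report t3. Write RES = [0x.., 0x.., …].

  t0: 3f 70 fa f6 fa c4 a2 f0
  t1: f0 70 fa fa f6 fa 70 3f
  t2: f6 fa fa c4 70 a2 3f f0
  t3: 70 f6 a2 fa 3f 70 f0 3f

RES = [0x70, 0xf6, 0xa2, 0xfa, 0x3f, 0x70, 0xf0, 0x3f]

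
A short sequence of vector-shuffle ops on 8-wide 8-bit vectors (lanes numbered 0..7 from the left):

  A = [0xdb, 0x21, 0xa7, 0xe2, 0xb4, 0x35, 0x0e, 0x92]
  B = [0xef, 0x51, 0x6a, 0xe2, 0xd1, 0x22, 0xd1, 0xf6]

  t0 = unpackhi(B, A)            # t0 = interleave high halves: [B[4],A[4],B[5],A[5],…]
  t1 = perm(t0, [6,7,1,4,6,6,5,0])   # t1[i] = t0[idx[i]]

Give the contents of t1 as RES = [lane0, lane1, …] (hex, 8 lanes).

→ t0 |d1|b4|22|35|d1|0e|f6|92|
→ t1 |f6|92|b4|d1|f6|f6|0e|d1|

RES = [ 0xf6  0x92  0xb4  0xd1  0xf6  0xf6  0x0e  0xd1 ]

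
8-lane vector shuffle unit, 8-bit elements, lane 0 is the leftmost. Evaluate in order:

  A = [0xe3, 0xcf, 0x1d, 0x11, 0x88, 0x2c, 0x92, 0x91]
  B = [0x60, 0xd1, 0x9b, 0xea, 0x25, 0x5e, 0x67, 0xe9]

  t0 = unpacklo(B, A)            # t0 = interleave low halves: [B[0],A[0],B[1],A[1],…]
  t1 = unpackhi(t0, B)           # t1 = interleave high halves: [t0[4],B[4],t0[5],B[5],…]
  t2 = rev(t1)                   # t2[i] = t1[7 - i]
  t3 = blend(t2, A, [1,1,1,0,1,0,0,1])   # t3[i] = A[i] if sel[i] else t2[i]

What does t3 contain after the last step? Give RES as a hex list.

RES = [0xe3, 0xcf, 0x1d, 0xea, 0x88, 0x1d, 0x25, 0x91]

  t0: 60 e3 d1 cf 9b 1d ea 11
  t1: 9b 25 1d 5e ea 67 11 e9
  t2: e9 11 67 ea 5e 1d 25 9b
  t3: e3 cf 1d ea 88 1d 25 91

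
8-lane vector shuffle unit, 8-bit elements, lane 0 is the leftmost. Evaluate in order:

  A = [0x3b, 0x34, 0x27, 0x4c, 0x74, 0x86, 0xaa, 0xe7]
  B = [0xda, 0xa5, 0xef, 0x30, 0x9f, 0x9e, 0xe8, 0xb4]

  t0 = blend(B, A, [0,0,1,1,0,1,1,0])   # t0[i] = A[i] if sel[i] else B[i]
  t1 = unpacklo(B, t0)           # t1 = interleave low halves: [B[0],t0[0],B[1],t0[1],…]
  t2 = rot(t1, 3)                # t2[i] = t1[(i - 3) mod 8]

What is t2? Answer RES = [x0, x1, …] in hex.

RES = [0x27, 0x30, 0x4c, 0xda, 0xda, 0xa5, 0xa5, 0xef]

  t0: da a5 27 4c 9f 86 aa b4
  t1: da da a5 a5 ef 27 30 4c
  t2: 27 30 4c da da a5 a5 ef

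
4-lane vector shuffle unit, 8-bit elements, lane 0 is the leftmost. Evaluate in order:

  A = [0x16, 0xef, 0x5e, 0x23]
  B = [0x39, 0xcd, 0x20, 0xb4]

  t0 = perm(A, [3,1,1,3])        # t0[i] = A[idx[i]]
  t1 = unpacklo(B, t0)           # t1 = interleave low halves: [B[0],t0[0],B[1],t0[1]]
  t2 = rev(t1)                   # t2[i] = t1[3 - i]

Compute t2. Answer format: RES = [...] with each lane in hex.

RES = [0xef, 0xcd, 0x23, 0x39]

t0 = [0x23, 0xef, 0xef, 0x23]
t1 = [0x39, 0x23, 0xcd, 0xef]
t2 = [0xef, 0xcd, 0x23, 0x39]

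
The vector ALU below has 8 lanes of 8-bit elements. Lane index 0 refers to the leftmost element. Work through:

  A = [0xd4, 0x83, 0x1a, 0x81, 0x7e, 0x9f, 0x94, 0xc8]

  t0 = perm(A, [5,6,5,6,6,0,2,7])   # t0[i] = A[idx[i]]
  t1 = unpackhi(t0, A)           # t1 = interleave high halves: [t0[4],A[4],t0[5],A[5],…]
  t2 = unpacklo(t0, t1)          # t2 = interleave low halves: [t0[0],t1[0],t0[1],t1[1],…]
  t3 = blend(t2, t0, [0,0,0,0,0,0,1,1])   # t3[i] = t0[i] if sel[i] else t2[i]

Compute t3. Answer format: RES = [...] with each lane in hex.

RES = [0x9f, 0x94, 0x94, 0x7e, 0x9f, 0xd4, 0x1a, 0xc8]

  t0: 9f 94 9f 94 94 d4 1a c8
  t1: 94 7e d4 9f 1a 94 c8 c8
  t2: 9f 94 94 7e 9f d4 94 9f
  t3: 9f 94 94 7e 9f d4 1a c8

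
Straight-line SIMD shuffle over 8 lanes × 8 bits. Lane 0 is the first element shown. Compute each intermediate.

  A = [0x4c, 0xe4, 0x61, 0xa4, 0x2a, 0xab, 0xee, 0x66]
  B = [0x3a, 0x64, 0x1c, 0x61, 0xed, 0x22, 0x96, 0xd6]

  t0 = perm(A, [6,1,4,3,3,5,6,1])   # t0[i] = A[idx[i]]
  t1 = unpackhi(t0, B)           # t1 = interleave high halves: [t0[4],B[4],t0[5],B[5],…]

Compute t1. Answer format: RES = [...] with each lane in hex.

→ t0 |ee|e4|2a|a4|a4|ab|ee|e4|
→ t1 |a4|ed|ab|22|ee|96|e4|d6|

RES = [0xa4, 0xed, 0xab, 0x22, 0xee, 0x96, 0xe4, 0xd6]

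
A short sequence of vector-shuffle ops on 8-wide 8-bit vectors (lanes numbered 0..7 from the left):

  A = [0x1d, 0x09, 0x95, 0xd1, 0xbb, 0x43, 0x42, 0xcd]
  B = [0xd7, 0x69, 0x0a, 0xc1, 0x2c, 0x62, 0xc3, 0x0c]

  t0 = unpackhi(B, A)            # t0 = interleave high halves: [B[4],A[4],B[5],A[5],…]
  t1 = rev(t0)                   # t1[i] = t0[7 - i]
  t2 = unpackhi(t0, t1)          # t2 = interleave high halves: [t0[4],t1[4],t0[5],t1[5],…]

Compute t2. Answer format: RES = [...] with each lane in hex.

RES = [0xc3, 0x43, 0x42, 0x62, 0x0c, 0xbb, 0xcd, 0x2c]

t0 = [0x2c, 0xbb, 0x62, 0x43, 0xc3, 0x42, 0x0c, 0xcd]
t1 = [0xcd, 0x0c, 0x42, 0xc3, 0x43, 0x62, 0xbb, 0x2c]
t2 = [0xc3, 0x43, 0x42, 0x62, 0x0c, 0xbb, 0xcd, 0x2c]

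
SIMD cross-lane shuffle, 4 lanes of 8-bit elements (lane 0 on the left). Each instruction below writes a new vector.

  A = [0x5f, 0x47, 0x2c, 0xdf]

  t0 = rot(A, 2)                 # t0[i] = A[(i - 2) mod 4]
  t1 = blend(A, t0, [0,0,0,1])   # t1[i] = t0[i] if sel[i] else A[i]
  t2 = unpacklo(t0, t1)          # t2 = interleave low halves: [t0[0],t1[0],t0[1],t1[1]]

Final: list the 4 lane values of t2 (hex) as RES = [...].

RES = [0x2c, 0x5f, 0xdf, 0x47]

t0 = [0x2c, 0xdf, 0x5f, 0x47]
t1 = [0x5f, 0x47, 0x2c, 0x47]
t2 = [0x2c, 0x5f, 0xdf, 0x47]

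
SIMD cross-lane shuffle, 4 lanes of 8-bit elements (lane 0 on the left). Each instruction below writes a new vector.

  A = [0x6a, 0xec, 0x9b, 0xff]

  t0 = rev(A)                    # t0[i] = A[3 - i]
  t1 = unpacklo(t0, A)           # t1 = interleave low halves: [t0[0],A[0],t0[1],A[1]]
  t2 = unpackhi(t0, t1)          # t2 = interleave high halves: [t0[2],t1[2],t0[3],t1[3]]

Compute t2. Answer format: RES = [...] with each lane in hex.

  t0: ff 9b ec 6a
  t1: ff 6a 9b ec
  t2: ec 9b 6a ec

RES = [ 0xec  0x9b  0x6a  0xec ]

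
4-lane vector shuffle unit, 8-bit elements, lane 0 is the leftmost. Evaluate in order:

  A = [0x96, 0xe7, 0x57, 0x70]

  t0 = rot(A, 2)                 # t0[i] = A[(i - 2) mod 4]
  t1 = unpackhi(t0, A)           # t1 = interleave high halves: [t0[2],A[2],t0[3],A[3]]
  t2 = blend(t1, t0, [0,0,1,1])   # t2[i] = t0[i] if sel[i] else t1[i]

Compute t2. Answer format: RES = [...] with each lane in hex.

→ t0 |57|70|96|e7|
→ t1 |96|57|e7|70|
→ t2 |96|57|96|e7|

RES = [ 0x96  0x57  0x96  0xe7 ]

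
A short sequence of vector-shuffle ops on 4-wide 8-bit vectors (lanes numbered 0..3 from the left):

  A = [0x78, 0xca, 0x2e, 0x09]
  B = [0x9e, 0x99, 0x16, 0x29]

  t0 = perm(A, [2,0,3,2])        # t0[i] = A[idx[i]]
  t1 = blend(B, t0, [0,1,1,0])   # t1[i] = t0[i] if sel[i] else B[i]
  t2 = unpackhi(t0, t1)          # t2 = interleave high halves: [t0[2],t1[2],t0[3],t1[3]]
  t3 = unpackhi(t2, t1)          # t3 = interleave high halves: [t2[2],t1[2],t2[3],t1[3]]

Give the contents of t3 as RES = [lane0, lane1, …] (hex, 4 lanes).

RES = [ 0x2e  0x09  0x29  0x29 ]

→ t0 |2e|78|09|2e|
→ t1 |9e|78|09|29|
→ t2 |09|09|2e|29|
→ t3 |2e|09|29|29|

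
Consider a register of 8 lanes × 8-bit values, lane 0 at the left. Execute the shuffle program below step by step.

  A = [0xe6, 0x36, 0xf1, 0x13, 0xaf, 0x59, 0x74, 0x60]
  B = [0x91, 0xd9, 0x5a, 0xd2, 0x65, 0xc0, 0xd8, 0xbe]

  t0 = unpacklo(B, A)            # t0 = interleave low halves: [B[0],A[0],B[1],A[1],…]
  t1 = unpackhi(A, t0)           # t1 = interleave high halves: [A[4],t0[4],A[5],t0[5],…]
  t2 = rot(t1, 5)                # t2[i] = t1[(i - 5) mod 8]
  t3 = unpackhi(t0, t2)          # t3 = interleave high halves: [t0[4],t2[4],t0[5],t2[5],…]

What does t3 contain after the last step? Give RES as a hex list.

t0 = [0x91, 0xe6, 0xd9, 0x36, 0x5a, 0xf1, 0xd2, 0x13]
t1 = [0xaf, 0x5a, 0x59, 0xf1, 0x74, 0xd2, 0x60, 0x13]
t2 = [0xf1, 0x74, 0xd2, 0x60, 0x13, 0xaf, 0x5a, 0x59]
t3 = [0x5a, 0x13, 0xf1, 0xaf, 0xd2, 0x5a, 0x13, 0x59]

RES = [0x5a, 0x13, 0xf1, 0xaf, 0xd2, 0x5a, 0x13, 0x59]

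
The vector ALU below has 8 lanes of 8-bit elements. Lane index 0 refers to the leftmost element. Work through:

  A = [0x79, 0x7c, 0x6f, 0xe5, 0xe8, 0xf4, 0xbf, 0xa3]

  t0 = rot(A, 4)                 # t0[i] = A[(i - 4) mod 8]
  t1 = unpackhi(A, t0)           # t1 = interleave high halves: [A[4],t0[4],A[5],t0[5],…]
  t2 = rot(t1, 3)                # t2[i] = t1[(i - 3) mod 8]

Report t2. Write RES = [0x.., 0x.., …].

RES = [ 0x6f  0xa3  0xe5  0xe8  0x79  0xf4  0x7c  0xbf ]

→ t0 |e8|f4|bf|a3|79|7c|6f|e5|
→ t1 |e8|79|f4|7c|bf|6f|a3|e5|
→ t2 |6f|a3|e5|e8|79|f4|7c|bf|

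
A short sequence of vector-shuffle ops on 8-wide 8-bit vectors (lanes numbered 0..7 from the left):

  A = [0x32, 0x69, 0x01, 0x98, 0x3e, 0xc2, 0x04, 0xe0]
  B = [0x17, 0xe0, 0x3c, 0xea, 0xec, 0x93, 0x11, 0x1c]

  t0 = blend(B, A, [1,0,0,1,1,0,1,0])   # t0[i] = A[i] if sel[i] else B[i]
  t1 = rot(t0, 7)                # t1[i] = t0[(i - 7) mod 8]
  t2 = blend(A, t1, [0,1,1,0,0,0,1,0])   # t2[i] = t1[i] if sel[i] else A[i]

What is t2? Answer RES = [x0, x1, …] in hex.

RES = [ 0x32  0x3c  0x98  0x98  0x3e  0xc2  0x1c  0xe0 ]

t0 = [0x32, 0xe0, 0x3c, 0x98, 0x3e, 0x93, 0x04, 0x1c]
t1 = [0xe0, 0x3c, 0x98, 0x3e, 0x93, 0x04, 0x1c, 0x32]
t2 = [0x32, 0x3c, 0x98, 0x98, 0x3e, 0xc2, 0x1c, 0xe0]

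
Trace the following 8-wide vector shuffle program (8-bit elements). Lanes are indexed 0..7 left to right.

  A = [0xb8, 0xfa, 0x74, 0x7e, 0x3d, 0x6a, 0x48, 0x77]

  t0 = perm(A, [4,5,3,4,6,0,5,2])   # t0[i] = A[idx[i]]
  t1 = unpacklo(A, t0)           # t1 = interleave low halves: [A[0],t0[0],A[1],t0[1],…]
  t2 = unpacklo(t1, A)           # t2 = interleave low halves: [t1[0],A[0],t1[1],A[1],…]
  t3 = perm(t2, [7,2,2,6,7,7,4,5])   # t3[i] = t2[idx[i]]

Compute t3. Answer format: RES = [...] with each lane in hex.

RES = [ 0x7e  0x3d  0x3d  0x6a  0x7e  0x7e  0xfa  0x74 ]

→ t0 |3d|6a|7e|3d|48|b8|6a|74|
→ t1 |b8|3d|fa|6a|74|7e|7e|3d|
→ t2 |b8|b8|3d|fa|fa|74|6a|7e|
→ t3 |7e|3d|3d|6a|7e|7e|fa|74|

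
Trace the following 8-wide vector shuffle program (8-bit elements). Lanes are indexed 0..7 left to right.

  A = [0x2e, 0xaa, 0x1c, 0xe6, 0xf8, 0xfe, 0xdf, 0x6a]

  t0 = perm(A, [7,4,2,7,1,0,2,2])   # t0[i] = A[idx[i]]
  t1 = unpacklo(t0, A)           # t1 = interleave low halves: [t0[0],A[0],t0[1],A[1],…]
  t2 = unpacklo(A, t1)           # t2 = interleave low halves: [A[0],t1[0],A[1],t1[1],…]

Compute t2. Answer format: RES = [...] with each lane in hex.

RES = [ 0x2e  0x6a  0xaa  0x2e  0x1c  0xf8  0xe6  0xaa ]

  t0: 6a f8 1c 6a aa 2e 1c 1c
  t1: 6a 2e f8 aa 1c 1c 6a e6
  t2: 2e 6a aa 2e 1c f8 e6 aa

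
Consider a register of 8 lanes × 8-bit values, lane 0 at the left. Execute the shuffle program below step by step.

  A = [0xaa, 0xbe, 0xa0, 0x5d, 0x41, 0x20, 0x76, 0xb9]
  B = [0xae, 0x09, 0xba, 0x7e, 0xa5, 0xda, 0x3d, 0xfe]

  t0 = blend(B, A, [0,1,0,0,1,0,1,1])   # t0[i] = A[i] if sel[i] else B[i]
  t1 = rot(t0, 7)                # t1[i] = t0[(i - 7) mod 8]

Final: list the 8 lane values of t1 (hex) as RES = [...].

  t0: ae be ba 7e 41 da 76 b9
  t1: be ba 7e 41 da 76 b9 ae

RES = [ 0xbe  0xba  0x7e  0x41  0xda  0x76  0xb9  0xae ]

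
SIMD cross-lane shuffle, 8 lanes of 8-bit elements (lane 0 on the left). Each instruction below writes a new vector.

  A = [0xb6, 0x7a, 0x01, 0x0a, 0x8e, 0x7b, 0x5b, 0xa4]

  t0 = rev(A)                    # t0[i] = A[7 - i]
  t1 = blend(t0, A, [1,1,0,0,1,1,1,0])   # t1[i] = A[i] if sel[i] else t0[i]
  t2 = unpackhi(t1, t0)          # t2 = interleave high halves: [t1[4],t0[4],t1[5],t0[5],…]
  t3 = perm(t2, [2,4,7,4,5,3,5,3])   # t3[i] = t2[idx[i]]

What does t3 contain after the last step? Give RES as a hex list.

RES = [ 0x7b  0x5b  0xb6  0x5b  0x7a  0x01  0x7a  0x01 ]

  t0: a4 5b 7b 8e 0a 01 7a b6
  t1: b6 7a 7b 8e 8e 7b 5b b6
  t2: 8e 0a 7b 01 5b 7a b6 b6
  t3: 7b 5b b6 5b 7a 01 7a 01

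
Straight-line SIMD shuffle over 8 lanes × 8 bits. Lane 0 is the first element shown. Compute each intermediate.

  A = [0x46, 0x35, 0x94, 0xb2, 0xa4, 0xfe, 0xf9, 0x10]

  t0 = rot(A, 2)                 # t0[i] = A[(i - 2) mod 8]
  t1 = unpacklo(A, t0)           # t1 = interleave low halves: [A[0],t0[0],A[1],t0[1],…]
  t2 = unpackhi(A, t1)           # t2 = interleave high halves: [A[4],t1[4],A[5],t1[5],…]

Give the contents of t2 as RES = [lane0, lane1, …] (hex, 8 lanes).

  t0: f9 10 46 35 94 b2 a4 fe
  t1: 46 f9 35 10 94 46 b2 35
  t2: a4 94 fe 46 f9 b2 10 35

RES = [ 0xa4  0x94  0xfe  0x46  0xf9  0xb2  0x10  0x35 ]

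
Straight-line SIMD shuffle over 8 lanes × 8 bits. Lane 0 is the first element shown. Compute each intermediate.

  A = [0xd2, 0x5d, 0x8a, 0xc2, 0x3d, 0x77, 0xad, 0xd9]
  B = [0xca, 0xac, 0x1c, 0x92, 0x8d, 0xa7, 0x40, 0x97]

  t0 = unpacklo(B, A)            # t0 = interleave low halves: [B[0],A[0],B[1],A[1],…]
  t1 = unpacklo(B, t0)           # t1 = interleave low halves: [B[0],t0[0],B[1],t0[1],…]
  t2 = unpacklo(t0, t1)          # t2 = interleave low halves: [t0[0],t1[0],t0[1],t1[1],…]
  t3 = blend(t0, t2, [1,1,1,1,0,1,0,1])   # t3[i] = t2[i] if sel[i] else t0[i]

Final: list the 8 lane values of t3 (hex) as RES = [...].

t0 = [0xca, 0xd2, 0xac, 0x5d, 0x1c, 0x8a, 0x92, 0xc2]
t1 = [0xca, 0xca, 0xac, 0xd2, 0x1c, 0xac, 0x92, 0x5d]
t2 = [0xca, 0xca, 0xd2, 0xca, 0xac, 0xac, 0x5d, 0xd2]
t3 = [0xca, 0xca, 0xd2, 0xca, 0x1c, 0xac, 0x92, 0xd2]

RES = [ 0xca  0xca  0xd2  0xca  0x1c  0xac  0x92  0xd2 ]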